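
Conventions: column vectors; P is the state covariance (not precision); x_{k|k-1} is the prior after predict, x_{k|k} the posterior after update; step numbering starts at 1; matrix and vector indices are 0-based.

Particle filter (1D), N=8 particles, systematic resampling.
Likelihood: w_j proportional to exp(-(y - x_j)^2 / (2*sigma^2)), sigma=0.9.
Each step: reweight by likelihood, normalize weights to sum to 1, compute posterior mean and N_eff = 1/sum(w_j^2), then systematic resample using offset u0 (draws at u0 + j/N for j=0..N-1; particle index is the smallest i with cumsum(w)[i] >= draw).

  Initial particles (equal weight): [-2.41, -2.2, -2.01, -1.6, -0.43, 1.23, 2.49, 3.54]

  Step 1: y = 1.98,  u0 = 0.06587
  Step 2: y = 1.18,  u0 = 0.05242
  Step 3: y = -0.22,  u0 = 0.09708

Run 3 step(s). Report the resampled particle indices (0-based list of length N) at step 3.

resampled_idx = [0, 1, 2, 2, 3, 4, 5, 5]

step 1: w=[0.0000, 0.0000, 0.0000, 0.0002, 0.0153, 0.3906, 0.4708, 0.1231]  mean=2.0813  Neff=2.5670  idx=[5, 5, 5, 6, 6, 6, 6, 7]
step 2: w=[0.2262, 0.2262, 0.2262, 0.0785, 0.0785, 0.0785, 0.0785, 0.0073]  mean=1.6426  Neff=5.6113  idx=[0, 0, 1, 1, 2, 2, 4, 6]
step 3: w=[0.1645, 0.1645, 0.1645, 0.1645, 0.1645, 0.1645, 0.0065, 0.0065]  mean=1.2463  Neff=6.1552  idx=[0, 1, 2, 2, 3, 4, 5, 5]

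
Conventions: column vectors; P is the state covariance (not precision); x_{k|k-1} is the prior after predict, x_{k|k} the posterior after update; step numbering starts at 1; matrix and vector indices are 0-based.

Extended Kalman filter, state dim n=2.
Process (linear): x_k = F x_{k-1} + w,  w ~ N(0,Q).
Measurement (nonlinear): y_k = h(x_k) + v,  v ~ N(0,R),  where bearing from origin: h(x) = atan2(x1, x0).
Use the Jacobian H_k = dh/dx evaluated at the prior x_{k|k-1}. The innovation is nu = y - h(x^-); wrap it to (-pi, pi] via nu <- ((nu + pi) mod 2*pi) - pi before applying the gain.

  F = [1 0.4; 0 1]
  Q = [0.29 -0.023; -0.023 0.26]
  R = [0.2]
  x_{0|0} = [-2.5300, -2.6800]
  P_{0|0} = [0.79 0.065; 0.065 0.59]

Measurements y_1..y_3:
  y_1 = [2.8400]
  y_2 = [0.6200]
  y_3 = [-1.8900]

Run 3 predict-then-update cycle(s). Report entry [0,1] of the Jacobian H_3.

H_jac[0,1] = -0.1769

step 1: x^-=[-3.6020, -2.6800]  P^-=[1.2264 0.2780; 0.2780 0.8500]  H_jac=[0.1330 -0.1787]  S=[0.2356]  K=[0.4812; -0.4878]  nu=[-0.9413]  x^+=[-4.0550, -2.2209]  P^+=[1.1718 0.3333; 0.3333 0.7939]
step 2: x^-=[-4.9433, -2.2209]  P^-=[1.8555 0.6279; 0.6279 1.0539]  H_jac=[0.0756 -0.1683]  S=[0.2245]  K=[0.1543; -0.5787]  nu=[-2.9438]  x^+=[-5.3974, -0.5172]  P^+=[1.8502 0.6479; 0.6479 0.9787]
step 3: x^-=[-5.6043, -0.5172]  P^-=[2.8151 1.0164; 1.0164 1.2387]  H_jac=[0.0163 -0.1769]  S=[0.2337]  K=[-0.5729; -0.8670]  nu=[1.1596]  x^+=[-6.2687, -1.5225]  P^+=[2.7384 0.9004; 0.9004 1.0631]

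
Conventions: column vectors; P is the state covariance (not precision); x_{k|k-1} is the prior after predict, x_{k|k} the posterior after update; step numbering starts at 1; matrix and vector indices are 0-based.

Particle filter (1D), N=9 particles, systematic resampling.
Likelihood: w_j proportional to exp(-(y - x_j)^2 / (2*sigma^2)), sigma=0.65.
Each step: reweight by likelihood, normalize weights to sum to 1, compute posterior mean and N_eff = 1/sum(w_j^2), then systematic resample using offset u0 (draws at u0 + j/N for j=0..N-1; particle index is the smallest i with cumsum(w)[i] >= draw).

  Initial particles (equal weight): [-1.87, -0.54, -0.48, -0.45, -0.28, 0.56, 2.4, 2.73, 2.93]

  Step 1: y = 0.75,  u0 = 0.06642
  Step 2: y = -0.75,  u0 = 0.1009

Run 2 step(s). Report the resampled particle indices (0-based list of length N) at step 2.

resampled_idx = [0, 0, 1, 1, 2, 3, 3, 5, 8]

step 1: w=[0.0002, 0.0782, 0.0935, 0.1019, 0.1596, 0.5368, 0.0223, 0.0054, 0.0020]  mean=0.1970  Neff=2.9461  idx=[1, 3, 4, 4, 5, 5, 5, 5, 5]
step 2: w=[0.2347, 0.2223, 0.1904, 0.1904, 0.0324, 0.0324, 0.0324, 0.0324, 0.0324]  mean=-0.2425  Neff=5.4868  idx=[0, 0, 1, 1, 2, 3, 3, 5, 8]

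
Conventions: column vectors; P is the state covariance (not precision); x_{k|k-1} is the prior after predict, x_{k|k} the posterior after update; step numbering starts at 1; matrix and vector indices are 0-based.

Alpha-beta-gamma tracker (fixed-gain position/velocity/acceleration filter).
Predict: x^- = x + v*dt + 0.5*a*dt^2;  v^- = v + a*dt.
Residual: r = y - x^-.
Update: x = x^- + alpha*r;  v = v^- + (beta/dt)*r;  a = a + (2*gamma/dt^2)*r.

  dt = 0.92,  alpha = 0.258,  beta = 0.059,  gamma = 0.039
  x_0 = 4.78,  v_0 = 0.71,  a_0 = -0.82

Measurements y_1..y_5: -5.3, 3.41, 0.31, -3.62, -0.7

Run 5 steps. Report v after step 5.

step 1: x_pred=5.0862  r=-10.3862  x^+=2.4065  v^+=-0.7105  a^+=-1.7771
step 2: x_pred=1.0008  r=2.4092  x^+=1.6224  v^+=-2.1909  a^+=-1.5551
step 3: x_pred=-1.0514  r=1.3614  x^+=-0.7002  v^+=-3.5343  a^+=-1.4297
step 4: x_pred=-4.5568  r=0.9368  x^+=-4.3151  v^+=-4.7896  a^+=-1.3433
step 5: x_pred=-9.2900  r=8.5900  x^+=-7.0738  v^+=-5.4745  a^+=-0.5517

v_post = -5.4745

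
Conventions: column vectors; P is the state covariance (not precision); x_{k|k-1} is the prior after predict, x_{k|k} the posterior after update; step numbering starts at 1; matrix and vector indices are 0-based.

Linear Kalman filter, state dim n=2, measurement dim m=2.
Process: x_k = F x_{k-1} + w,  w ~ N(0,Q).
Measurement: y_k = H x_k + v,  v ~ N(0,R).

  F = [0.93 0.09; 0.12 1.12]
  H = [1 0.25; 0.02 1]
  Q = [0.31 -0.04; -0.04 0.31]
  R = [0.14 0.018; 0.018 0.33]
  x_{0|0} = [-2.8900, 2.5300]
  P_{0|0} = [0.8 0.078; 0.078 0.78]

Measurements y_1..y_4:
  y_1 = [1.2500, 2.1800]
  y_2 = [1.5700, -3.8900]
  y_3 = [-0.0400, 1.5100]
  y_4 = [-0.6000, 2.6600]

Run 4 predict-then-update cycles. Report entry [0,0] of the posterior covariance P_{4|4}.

step 1: x^-=[-2.4600, 2.4868]  P^-=[1.0213 0.2100; 0.2100 1.3209]  S=[1.3488 0.5797; 0.5797 1.6597]  K=[0.8665 -0.1638; 0.0675 0.7748]  nu=[3.0883, -0.2576]  x^+=[0.2582, 2.4957]  P^+=[0.1286 -0.0410; -0.0410 0.2577]
step 2: x^-=[0.4647, 2.8262]  P^-=[0.4165 -0.0429; -0.0429 0.6241]  S=[0.5740 0.1393; 0.1393 0.9526]  K=[0.7419 -0.1447; 0.0398 0.6485]  nu=[0.3988, -6.7255]  x^+=[1.7340, -1.5192]  P^+=[0.1104 -0.0366; -0.0366 0.2154]
step 3: x^-=[1.4759, -1.4935]  P^-=[0.4011 -0.0445; -0.0445 0.5720]  S=[0.5546 0.1243; 0.1243 0.9004]  K=[0.7350 -0.1420; 0.0366 0.6292]  nu=[-1.1425, 2.9739]  x^+=[0.2139, 0.3361]  P^+=[0.1093 -0.0358; -0.0358 0.2090]
step 4: x^-=[0.2292, 0.4021]  P^-=[0.4002 -0.0444; -0.0444 0.5642]  S=[0.5533 0.1224; 0.1224 0.8925]  K=[0.7346 -0.1415; 0.0361 0.6261]  nu=[-0.9297, 2.2533]  x^+=[-0.7727, 1.7794]  P^+=[0.1092 -0.0357; -0.0357 0.2080]

P_post[0,0] = 0.1092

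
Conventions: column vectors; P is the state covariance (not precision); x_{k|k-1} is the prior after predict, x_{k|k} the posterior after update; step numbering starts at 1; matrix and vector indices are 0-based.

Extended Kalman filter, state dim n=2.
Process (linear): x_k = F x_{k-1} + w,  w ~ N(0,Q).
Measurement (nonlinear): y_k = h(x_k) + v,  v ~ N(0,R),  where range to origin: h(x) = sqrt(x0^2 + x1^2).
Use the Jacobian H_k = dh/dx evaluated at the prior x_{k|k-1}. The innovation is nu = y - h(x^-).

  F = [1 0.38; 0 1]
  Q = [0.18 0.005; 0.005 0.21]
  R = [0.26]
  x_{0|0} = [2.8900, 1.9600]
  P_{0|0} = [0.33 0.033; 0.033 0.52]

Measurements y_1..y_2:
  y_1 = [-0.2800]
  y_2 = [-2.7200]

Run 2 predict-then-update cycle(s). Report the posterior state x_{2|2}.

x_post = [-1.1630, 0.3553]

step 1: x^-=[3.6348, 1.9600]  P^-=[0.6102 0.2356; 0.2356 0.7300]  H_jac=[0.8802 0.4746]  S=[1.0940]  K=[0.5931; 0.5063]  nu=[-4.4096]  x^+=[1.0194, -0.2724]  P^+=[0.2253 -0.0929; -0.0929 0.4496]
step 2: x^-=[0.9159, -0.2724]  P^-=[0.3996 0.0830; 0.0830 0.6596]  H_jac=[0.9585 -0.2850]  S=[0.6354]  K=[0.5656; -0.1708]  nu=[-3.6755]  x^+=[-1.1630, 0.3553]  P^+=[0.1963 0.1443; 0.1443 0.6411]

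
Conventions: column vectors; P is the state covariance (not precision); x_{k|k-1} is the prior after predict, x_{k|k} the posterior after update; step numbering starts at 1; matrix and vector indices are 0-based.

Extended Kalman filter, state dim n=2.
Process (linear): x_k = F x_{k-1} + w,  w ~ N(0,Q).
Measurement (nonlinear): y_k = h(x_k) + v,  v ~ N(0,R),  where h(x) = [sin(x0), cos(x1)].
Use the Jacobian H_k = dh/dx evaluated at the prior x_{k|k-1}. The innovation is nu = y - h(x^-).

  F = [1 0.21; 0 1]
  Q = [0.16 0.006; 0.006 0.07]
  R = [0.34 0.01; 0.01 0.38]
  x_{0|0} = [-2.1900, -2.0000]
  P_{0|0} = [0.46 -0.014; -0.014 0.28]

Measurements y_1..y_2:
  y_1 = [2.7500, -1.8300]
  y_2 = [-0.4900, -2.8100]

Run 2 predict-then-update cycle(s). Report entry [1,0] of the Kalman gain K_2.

K[1,0] = 0.0608

step 1: x^-=[-2.6100, -2.0000]  P^-=[0.6265 0.0508; 0.0508 0.3500]  H_jac=[-0.8620 0.0000; 0.0000 0.9093]  S=[0.8055 -0.0298; -0.0298 0.6694]  K=[-0.6690 0.0392; -0.0368 0.4738]  nu=[3.2569, -1.4139]  x^+=[-4.8442, -2.7898]  P^+=[0.2634 0.0090; 0.0090 0.1976]
step 2: x^-=[-5.4301, -2.7898]  P^-=[0.4359 0.0565; 0.0565 0.2676]  H_jac=[0.6576 0.0000; 0.0000 0.3446]  S=[0.5285 0.0228; 0.0228 0.4118]  K=[0.5416 0.0173; 0.0608 0.2206]  nu=[-1.2433, -1.8712]  x^+=[-6.1359, -3.2781]  P^+=[0.2803 0.0348; 0.0348 0.2450]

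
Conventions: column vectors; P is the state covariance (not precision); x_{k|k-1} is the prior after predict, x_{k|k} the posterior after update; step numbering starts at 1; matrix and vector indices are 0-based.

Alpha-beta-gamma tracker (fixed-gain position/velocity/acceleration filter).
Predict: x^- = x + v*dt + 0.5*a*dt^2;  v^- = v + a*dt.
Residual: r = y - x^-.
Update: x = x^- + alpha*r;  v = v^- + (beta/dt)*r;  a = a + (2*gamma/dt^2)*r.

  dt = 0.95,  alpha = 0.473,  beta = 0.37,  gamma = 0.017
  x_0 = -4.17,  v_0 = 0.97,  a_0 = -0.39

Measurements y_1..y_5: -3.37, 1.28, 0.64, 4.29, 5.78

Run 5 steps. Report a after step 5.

a_post = -0.1314

step 1: x_pred=-3.4245  r=0.0545  x^+=-3.3987  v^+=0.6207  a^+=-0.3879
step 2: x_pred=-2.9841  r=4.2641  x^+=-0.9672  v^+=1.9129  a^+=-0.2273
step 3: x_pred=0.7475  r=-0.1075  x^+=0.6967  v^+=1.6551  a^+=-0.2314
step 4: x_pred=2.1646  r=2.1254  x^+=3.1699  v^+=2.2631  a^+=-0.1513
step 5: x_pred=5.2516  r=0.5284  x^+=5.5015  v^+=2.3252  a^+=-0.1314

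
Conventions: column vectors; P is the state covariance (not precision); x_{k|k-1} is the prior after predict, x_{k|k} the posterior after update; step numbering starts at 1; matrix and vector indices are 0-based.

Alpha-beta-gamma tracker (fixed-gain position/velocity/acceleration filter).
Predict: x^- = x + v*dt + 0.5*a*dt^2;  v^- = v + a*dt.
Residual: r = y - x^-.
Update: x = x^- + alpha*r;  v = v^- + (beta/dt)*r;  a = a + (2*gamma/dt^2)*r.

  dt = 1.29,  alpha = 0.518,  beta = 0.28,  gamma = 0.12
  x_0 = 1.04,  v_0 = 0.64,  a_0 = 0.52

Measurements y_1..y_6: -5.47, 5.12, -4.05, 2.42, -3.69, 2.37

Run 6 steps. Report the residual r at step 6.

step 1: x_pred=2.2983  r=-7.7683  x^+=-1.7257  v^+=-0.3753  a^+=-0.6004
step 2: x_pred=-2.7094  r=7.8294  x^+=1.3462  v^+=0.5496  a^+=0.5288
step 3: x_pred=2.4952  r=-6.5452  x^+=-0.8952  v^+=-0.1889  a^+=-0.4151
step 4: x_pred=-1.4843  r=3.9043  x^+=0.5381  v^+=0.1230  a^+=0.1479
step 5: x_pred=0.8199  r=-4.5099  x^+=-1.5162  v^+=-0.6650  a^+=-0.5025
step 6: x_pred=-2.7922  r=5.1622  x^+=-0.1182  v^+=-0.1928  a^+=0.2420

resid = 5.1622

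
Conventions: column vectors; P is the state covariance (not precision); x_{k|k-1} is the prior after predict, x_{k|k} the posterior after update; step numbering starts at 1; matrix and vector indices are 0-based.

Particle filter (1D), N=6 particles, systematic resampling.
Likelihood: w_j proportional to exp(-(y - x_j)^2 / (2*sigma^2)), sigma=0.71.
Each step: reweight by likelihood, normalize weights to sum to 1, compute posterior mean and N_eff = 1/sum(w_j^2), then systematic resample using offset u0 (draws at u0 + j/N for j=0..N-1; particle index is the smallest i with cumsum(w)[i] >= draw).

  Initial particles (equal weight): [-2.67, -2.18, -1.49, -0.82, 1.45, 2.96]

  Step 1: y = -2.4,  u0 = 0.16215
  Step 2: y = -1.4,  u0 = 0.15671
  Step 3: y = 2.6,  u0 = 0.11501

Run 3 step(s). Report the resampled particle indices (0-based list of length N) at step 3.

resampled_idx = [4, 4, 4, 5, 5, 5]

step 1: w=[0.3864, 0.3959, 0.1827, 0.0349, 0.0000, 0.0000]  mean=-2.1958  Neff=2.9352  idx=[0, 0, 1, 1, 2, 3]
step 2: w=[0.0630, 0.0630, 0.1706, 0.1706, 0.3094, 0.2234]  mean=-1.7244  Neff=4.7215  idx=[2, 3, 4, 4, 5, 5]
step 3: w=[0.0000, 0.0000, 0.0034, 0.0034, 0.4966, 0.4966]  mean=-0.8245  Neff=2.0273  idx=[4, 4, 4, 5, 5, 5]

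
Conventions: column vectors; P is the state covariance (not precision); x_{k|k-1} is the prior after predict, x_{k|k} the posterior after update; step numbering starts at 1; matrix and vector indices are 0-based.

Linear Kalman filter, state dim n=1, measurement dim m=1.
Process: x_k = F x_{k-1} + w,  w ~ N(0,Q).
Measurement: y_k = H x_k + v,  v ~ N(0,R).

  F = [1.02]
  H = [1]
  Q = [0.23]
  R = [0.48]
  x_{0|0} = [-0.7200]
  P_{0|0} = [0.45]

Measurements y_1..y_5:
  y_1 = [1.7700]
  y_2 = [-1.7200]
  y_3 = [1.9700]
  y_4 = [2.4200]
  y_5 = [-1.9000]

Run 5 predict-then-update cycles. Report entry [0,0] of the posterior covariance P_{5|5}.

P_post[0,0] = 0.2401

step 1: x^-=[-0.7344]  P^-=[0.6982]  S=[1.1782]  K=[0.5926]  nu=[2.5044]  x^+=[0.7497]  P^+=[0.2844]
step 2: x^-=[0.7647]  P^-=[0.5259]  S=[1.0059]  K=[0.5228]  nu=[-2.4847]  x^+=[-0.5344]  P^+=[0.2510]
step 3: x^-=[-0.5451]  P^-=[0.4911]  S=[0.9711]  K=[0.5057]  nu=[2.5151]  x^+=[0.7268]  P^+=[0.2427]
step 4: x^-=[0.7414]  P^-=[0.4825]  S=[0.9625]  K=[0.5013]  nu=[1.6786]  x^+=[1.5829]  P^+=[0.2406]
step 5: x^-=[1.6146]  P^-=[0.4804]  S=[0.9604]  K=[0.5002]  nu=[-3.5146]  x^+=[-0.1434]  P^+=[0.2401]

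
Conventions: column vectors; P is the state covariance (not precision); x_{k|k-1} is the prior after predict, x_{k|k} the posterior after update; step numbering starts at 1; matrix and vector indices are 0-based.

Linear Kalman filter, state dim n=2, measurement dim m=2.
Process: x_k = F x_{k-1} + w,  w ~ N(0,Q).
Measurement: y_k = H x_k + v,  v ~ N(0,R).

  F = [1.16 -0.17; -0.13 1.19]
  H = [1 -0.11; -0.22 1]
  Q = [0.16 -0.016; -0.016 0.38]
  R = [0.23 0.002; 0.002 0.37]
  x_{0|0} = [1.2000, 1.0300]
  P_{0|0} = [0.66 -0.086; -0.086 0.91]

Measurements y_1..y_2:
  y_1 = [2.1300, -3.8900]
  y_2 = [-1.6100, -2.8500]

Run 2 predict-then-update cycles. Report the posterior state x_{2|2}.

x_post = [-0.2154, -2.7396]

step 1: x^-=[1.2169, 1.0697]  P^-=[1.1083 -0.4202; -0.4202 1.7064]  S=[1.4514 -0.8599; -0.8599 2.3150]  K=[0.8020 0.0111; 0.0533 0.7968]  nu=[1.0308, -4.6920]  x^+=[1.9917, -2.6142]  P^+=[0.1897 0.0474; 0.0474 0.3054]
step 2: x^-=[2.7547, -3.3698]  P^-=[0.4054 -0.0399; -0.0399 0.8010]  S=[0.6538 -0.2161; -0.2161 1.2081]  K=[0.6286 0.0056; 0.0274 0.6752]  nu=[-4.7354, 1.1258]  x^+=[-0.2154, -2.7396]  P^+=[0.1485 0.0360; 0.0360 0.2578]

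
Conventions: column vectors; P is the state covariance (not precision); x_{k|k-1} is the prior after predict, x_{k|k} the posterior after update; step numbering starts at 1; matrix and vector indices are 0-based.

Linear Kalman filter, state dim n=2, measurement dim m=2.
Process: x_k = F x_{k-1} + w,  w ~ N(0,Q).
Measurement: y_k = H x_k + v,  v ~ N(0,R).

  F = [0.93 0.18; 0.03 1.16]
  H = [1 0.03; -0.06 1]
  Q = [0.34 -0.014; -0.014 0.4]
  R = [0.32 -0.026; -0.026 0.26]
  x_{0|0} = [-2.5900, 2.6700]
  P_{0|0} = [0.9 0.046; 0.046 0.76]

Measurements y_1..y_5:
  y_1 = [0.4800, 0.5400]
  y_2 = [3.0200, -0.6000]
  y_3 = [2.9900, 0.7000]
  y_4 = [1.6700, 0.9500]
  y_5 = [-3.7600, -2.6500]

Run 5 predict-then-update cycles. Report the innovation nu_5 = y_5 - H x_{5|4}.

innov = [-5.8002, -3.7307]

step 1: x^-=[-1.9281, 3.0195]  P^-=[1.1584 0.2197; 0.2197 1.4267]  S=[1.4929 0.1666; 0.1666 1.6645]  K=[0.7790 0.0123; 0.0820 0.8410]  nu=[2.3175, -2.5952]  x^+=[-0.1545, 1.0269]  P^+=[0.2490 -0.0021; -0.0021 0.2164]
step 2: x^-=[0.0411, 1.1866]  P^-=[0.5617 0.0358; 0.0358 0.6913]  S=[0.8845 -0.0032; -0.0032 0.9490]  K=[0.6363 0.0044; 0.0666 0.7264]  nu=[2.9433, -1.7841]  x^+=[1.9061, 0.0866]  P^+=[0.2036 -0.0032; -0.0032 0.1869]
step 3: x^-=[1.7882, 0.1576]  P^-=[0.5211 0.0273; 0.0273 0.6515]  S=[0.8433 -0.0105; -0.0105 0.9101]  K=[0.6189 0.0027; 0.0644 0.7148]  nu=[1.1970, 0.6496]  x^+=[2.5309, 0.6991]  P^+=[0.1981 -0.0035; -0.0035 0.1840]
step 4: x^-=[2.4796, 0.8869]  P^-=[0.5161 0.0262; 0.0262 0.6475]  S=[0.8383 -0.0114; -0.0114 0.9062]  K=[0.6167 0.0025; 0.0641 0.7136]  nu=[-0.8362, 0.2119]  x^+=[1.9644, 0.9845]  P^+=[0.1974 -0.0035; -0.0035 0.1837]
step 5: x^-=[2.0041, 1.2009]  P^-=[0.5155 0.0260; 0.0260 0.6471]  S=[0.8376 -0.0116; -0.0116 0.9058]  K=[0.6164 0.0024; 0.0641 0.7134]  nu=[-5.8002, -3.7307]  x^+=[-1.5800, -1.8323]  P^+=[0.1973 -0.0036; -0.0036 0.1836]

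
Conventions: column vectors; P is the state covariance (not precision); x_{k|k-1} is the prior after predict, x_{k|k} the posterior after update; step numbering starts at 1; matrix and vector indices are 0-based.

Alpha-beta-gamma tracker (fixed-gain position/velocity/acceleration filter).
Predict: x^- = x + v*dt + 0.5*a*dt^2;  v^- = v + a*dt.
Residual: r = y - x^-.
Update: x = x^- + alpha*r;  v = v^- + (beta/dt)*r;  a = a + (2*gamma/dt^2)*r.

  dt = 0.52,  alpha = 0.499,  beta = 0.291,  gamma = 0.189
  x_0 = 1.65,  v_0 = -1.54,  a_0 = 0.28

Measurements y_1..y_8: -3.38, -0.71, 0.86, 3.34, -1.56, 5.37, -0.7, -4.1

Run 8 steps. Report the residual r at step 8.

step 1: x_pred=0.8871  r=-4.2671  x^+=-1.2422  v^+=-3.7823  a^+=-5.6850
step 2: x_pred=-3.9776  r=3.2676  x^+=-2.3471  v^+=-4.9099  a^+=-1.1171
step 3: x_pred=-5.0513  r=5.9113  x^+=-2.1015  v^+=-2.1828  a^+=7.1464
step 4: x_pred=-2.2704  r=5.6104  x^+=0.5292  v^+=4.6730  a^+=14.9894
step 5: x_pred=4.9857  r=-6.5457  x^+=1.7194  v^+=8.8044  a^+=5.8389
step 6: x_pred=7.0871  r=-1.7171  x^+=6.2303  v^+=10.8797  a^+=3.4385
step 7: x_pred=12.3526  r=-13.0526  x^+=5.8394  v^+=5.3633  a^+=-14.8081
step 8: x_pred=6.6262  r=-10.7262  x^+=1.2738  v^+=-8.3395  a^+=-29.8026

resid = -10.7262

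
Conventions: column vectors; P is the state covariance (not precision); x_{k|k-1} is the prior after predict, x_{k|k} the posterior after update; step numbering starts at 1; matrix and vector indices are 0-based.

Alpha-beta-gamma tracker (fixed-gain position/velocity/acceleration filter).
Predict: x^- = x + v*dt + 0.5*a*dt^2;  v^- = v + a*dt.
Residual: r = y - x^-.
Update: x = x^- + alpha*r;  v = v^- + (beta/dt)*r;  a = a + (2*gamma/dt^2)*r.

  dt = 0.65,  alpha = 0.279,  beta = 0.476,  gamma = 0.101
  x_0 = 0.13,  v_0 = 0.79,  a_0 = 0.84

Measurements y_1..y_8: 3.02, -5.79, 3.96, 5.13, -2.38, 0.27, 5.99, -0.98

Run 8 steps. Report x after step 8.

step 1: x_pred=0.8210  r=2.1990  x^+=1.4345  v^+=2.9464  a^+=1.8914
step 2: x_pred=3.7492  r=-9.5392  x^+=1.0878  v^+=-2.8098  a^+=-2.6694
step 3: x_pred=-1.3025  r=5.2625  x^+=0.1657  v^+=-0.6911  a^+=-0.1533
step 4: x_pred=-0.3159  r=5.4459  x^+=1.2035  v^+=3.1973  a^+=2.4504
step 5: x_pred=3.7994  r=-6.1794  x^+=2.0753  v^+=0.2649  a^+=-0.5040
step 6: x_pred=2.1410  r=-1.8710  x^+=1.6190  v^+=-1.4329  a^+=-1.3985
step 7: x_pred=0.3922  r=5.5978  x^+=1.9540  v^+=1.7574  a^+=1.2778
step 8: x_pred=3.3662  r=-4.3462  x^+=2.1536  v^+=-0.5948  a^+=-0.8001

x_post = 2.1536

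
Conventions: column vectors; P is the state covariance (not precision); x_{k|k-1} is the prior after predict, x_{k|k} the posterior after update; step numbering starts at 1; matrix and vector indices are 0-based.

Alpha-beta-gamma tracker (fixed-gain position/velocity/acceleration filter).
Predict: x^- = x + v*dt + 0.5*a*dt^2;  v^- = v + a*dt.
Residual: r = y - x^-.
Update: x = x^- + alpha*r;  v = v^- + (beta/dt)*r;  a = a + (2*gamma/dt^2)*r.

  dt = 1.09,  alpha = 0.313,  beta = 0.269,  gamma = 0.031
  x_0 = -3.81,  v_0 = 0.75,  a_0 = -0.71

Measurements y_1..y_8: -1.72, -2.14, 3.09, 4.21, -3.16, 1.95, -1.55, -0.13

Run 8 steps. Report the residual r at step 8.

step 1: x_pred=-3.4143  r=1.6943  x^+=-2.8840  v^+=0.3942  a^+=-0.6216
step 2: x_pred=-2.8235  r=0.6835  x^+=-2.6096  v^+=-0.1146  a^+=-0.5859
step 3: x_pred=-3.0826  r=6.1726  x^+=-1.1506  v^+=0.7701  a^+=-0.2638
step 4: x_pred=-0.4679  r=4.6779  x^+=0.9963  v^+=1.6370  a^+=-0.0197
step 5: x_pred=2.7689  r=-5.9289  x^+=0.9131  v^+=0.1523  a^+=-0.3291
step 6: x_pred=0.8837  r=1.0663  x^+=1.2174  v^+=0.0568  a^+=-0.2734
step 7: x_pred=1.1169  r=-2.6669  x^+=0.2821  v^+=-0.8994  a^+=-0.4126
step 8: x_pred=-0.9434  r=0.8134  x^+=-0.6888  v^+=-1.1485  a^+=-0.3702

resid = 0.8134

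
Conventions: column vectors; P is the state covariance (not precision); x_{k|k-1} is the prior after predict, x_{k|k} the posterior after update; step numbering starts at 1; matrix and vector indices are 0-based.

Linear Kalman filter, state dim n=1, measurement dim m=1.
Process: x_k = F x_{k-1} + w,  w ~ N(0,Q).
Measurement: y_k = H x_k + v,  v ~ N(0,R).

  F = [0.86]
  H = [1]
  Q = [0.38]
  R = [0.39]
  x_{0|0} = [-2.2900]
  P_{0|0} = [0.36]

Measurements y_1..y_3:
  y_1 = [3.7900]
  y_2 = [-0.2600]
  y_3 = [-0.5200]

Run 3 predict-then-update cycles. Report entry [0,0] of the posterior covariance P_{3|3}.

step 1: x^-=[-1.9694]  P^-=[0.6463]  S=[1.0363]  K=[0.6236]  nu=[5.7594]  x^+=[1.6224]  P^+=[0.2432]
step 2: x^-=[1.3953]  P^-=[0.5599]  S=[0.9499]  K=[0.5894]  nu=[-1.6553]  x^+=[0.4196]  P^+=[0.2299]
step 3: x^-=[0.3609]  P^-=[0.5500]  S=[0.9400]  K=[0.5851]  nu=[-0.8809]  x^+=[-0.1545]  P^+=[0.2282]

P_post[0,0] = 0.2282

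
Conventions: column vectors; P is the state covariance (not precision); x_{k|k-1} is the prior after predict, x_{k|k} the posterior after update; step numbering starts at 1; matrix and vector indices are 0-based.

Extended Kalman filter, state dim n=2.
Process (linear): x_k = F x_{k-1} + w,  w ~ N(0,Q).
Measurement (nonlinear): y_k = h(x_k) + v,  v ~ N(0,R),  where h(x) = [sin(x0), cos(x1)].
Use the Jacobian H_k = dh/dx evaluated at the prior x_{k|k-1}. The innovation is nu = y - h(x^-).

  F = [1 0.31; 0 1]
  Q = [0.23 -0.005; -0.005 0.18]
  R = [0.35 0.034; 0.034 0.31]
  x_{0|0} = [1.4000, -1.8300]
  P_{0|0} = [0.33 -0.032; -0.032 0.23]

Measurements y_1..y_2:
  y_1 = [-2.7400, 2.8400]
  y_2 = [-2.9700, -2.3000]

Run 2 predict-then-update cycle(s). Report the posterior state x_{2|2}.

x_post = [-1.9043, -0.0809]

step 1: x^-=[0.8327, -1.8300]  P^-=[0.5623 0.0343; 0.0343 0.4100]  H_jac=[0.6729 0.0000; 0.0000 0.9666]  S=[0.6046 0.0563; 0.0563 0.6931]  K=[0.6261 -0.0030; -0.0152 0.5730]  nu=[-3.4798, 3.0963]  x^+=[-1.3552, -0.0028]  P^+=[0.3255 0.0211; 0.0211 0.1832]
step 2: x^-=[-1.3561, -0.0028]  P^-=[0.5862 0.0729; 0.0729 0.3632]  H_jac=[0.2130 0.0000; 0.0000 0.0028]  S=[0.3766 0.0340; 0.0340 0.3100]  K=[0.3349 -0.0361; 0.0413 -0.0013]  nu=[-1.9930, -3.3000]  x^+=[-1.9043, -0.0809]  P^+=[0.5444 0.0677; 0.0677 0.3626]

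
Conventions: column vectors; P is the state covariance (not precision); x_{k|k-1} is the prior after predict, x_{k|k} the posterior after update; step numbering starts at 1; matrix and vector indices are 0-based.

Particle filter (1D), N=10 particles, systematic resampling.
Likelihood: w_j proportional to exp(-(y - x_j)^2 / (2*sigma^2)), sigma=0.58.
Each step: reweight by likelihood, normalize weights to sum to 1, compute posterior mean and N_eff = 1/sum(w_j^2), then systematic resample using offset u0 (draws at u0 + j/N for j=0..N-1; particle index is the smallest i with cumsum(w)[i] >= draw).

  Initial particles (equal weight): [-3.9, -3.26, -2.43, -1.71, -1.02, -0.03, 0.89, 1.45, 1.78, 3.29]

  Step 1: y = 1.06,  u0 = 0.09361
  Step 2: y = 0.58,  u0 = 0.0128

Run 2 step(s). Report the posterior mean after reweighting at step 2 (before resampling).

step 1: w=[0.0000, 0.0000, 0.0000, 0.0000, 0.0007, 0.0715, 0.4005, 0.3335, 0.1935, 0.0003]  mean=1.1825  Neff=3.1825  idx=[6, 6, 6, 6, 7, 7, 7, 7, 8, 8]
step 2: w=[0.1733, 0.1733, 0.1733, 0.1733, 0.0649, 0.0649, 0.0649, 0.0649, 0.0235, 0.0235]  mean=1.0773  Neff=7.2394  idx=[0, 0, 1, 1, 2, 2, 3, 4, 5, 7]

post_mean = 1.0773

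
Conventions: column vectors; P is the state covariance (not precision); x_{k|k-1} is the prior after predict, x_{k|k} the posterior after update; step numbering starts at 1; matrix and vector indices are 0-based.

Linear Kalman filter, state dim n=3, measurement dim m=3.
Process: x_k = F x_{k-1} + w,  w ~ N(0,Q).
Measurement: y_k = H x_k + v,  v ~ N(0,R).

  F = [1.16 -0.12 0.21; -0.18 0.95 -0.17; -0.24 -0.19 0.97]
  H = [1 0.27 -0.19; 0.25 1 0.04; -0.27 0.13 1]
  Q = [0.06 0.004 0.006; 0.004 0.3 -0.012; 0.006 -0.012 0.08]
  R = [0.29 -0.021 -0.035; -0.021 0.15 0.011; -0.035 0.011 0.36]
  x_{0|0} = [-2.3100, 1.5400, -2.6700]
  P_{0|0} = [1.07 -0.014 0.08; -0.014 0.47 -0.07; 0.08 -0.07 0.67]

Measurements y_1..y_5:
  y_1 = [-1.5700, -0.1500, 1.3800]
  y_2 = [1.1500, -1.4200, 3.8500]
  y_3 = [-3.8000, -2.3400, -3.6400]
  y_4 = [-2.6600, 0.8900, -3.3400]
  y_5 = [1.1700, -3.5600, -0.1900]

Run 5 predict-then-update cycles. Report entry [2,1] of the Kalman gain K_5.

K[2,1] = -0.1194

step 1: x^-=[-3.4251, 2.3327, -2.3281]  P^-=[1.5825 -0.3468 -0.0451; -0.3468 0.8105 -0.2359; -0.0451 -0.2359 0.7763]  S=[1.8137 0.2599 -0.7064; 0.2599 0.8675 -0.1249; -0.7064 -0.1249 1.2527]  K=[0.8786 -0.2001 0.0624; -0.1904 0.8734 -0.0497; 0.1472 -0.1970 0.6683]  nu=[0.7829, -1.5333, 2.4801]  x^+=[-2.2755, 0.7212, -0.2534]  P^+=[0.3085 -0.1285 0.0895; -0.1285 0.1689 -0.0583; 0.0895 -0.0583 0.2650]
step 2: x^-=[-2.7794, 1.1378, 0.1633]  P^-=[0.5716 -0.2674 0.1079; -0.2674 0.5383 -0.1155; 0.1079 -0.1155 0.3213]  S=[0.7389 -0.0007 -0.1617; -0.0007 0.5838 0.0284; -0.1617 0.0284 0.6625]  K=[0.6582 -0.2073 0.0469; -0.1409 0.8009 -0.0285; 0.1204 -0.1516 0.4542]  nu=[3.6532, -1.8695, 2.7883]  x^+=[0.1435, -0.9538, 2.1532]  P^+=[0.2353 -0.1060 0.0689; -0.1060 0.1511 -0.0448; 0.0689 -0.0448 0.1821]
step 3: x^-=[0.7331, -1.2979, 2.2353]  P^-=[0.4521 -0.2140 0.0824; -0.2140 0.5041 -0.0905; 0.0824 -0.0905 0.2451]  S=[0.6502 0.0135 -0.1338; 0.0135 0.5702 0.0354; -0.1338 0.0354 0.5936]  K=[0.5927 -0.1872 0.0310; -0.1131 0.7877 -0.0172; 0.0996 -0.1317 0.3859]  nu=[-3.7580, -1.3148, -5.5086]  x^+=[-1.4189, -1.8138, -0.0915]  P^+=[0.2115 -0.0954 0.0578; -0.0954 0.1457 -0.0382; 0.0578 -0.0382 0.1546]
step 4: x^-=[-1.4475, -1.4521, 0.5964]  P^-=[0.4101 -0.1914 0.0684; -0.1914 0.4913 -0.0804; 0.0684 -0.0804 0.2213]  S=[0.6228 0.0220 -0.1293; 0.0220 0.5665 0.0370; -0.1293 0.0370 0.5752]  K=[0.5653 -0.1755 0.0215; -0.0999 0.7818 -0.0117; 0.0869 -0.1232 0.3621]  nu=[-0.7071, 2.6802, -4.1384]  x^+=[-2.4065, 0.7621, -1.2935]  P^+=[0.2012 -0.0903 0.0521; -0.0903 0.1432 -0.0351; 0.0521 -0.0351 0.1446]
step 5: x^-=[-3.1546, 1.3771, -0.8220]  P^-=[0.3914 -0.1809 0.0615; -0.1809 0.4854 -0.0760; 0.0615 -0.0760 0.2132]  S=[0.6112 0.0263 -0.1285; 0.0263 0.5649 0.0375; -0.1285 0.0375 0.5697]  K=[0.5522 -0.1696 0.0168; -0.0934 0.7788 -0.0092; 0.0802 -0.1194 0.3538]  nu=[3.7966, -4.1155, -0.3988]  x^+=[-0.3671, -2.1791, -0.1670]  P^+=[0.1962 -0.0879 0.0493; -0.0879 0.1420 -0.0337; 0.0493 -0.0337 0.1409]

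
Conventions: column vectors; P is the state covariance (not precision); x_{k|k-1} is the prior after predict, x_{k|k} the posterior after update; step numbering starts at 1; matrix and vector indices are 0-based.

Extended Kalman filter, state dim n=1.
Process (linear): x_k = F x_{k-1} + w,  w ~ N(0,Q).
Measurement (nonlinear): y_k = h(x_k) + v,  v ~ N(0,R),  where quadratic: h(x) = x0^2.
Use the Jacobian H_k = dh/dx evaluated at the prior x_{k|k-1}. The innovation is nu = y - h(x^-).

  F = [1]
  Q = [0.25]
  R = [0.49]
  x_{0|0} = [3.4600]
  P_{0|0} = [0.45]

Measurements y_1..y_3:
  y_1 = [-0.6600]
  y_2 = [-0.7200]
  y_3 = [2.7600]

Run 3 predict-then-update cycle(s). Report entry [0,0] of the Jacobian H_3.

H_jac[0,0] = 1.5329

step 1: x^-=[3.4600]  P^-=[0.7000]  H_jac=[6.9200]  S=[34.0105]  K=[0.1424]  nu=[-12.6316]  x^+=[1.6609]  P^+=[0.0101]
step 2: x^-=[1.6609]  P^-=[0.2601]  H_jac=[3.3218]  S=[3.3600]  K=[0.2571]  nu=[-3.4787]  x^+=[0.7664]  P^+=[0.0379]
step 3: x^-=[0.7664]  P^-=[0.2879]  H_jac=[1.5329]  S=[1.1665]  K=[0.3783]  nu=[2.1726]  x^+=[1.5884]  P^+=[0.1209]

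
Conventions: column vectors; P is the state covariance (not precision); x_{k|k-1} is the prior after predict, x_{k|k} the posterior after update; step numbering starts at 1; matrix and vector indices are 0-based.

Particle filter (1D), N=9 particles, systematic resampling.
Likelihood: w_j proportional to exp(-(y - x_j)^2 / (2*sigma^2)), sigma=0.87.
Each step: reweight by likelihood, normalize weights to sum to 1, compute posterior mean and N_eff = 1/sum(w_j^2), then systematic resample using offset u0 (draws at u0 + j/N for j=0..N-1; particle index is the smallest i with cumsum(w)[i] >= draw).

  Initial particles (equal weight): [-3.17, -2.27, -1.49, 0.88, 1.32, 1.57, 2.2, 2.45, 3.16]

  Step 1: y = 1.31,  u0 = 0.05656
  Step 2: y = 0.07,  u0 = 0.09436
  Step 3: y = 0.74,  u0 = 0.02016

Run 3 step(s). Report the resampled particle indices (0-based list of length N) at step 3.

step 1: w=[0.0000, 0.0001, 0.0014, 0.2231, 0.2520, 0.2410, 0.1494, 0.1068, 0.0263]  mean=1.5784  Neff=4.8600  idx=[3, 3, 4, 4, 5, 5, 6, 6, 7]
step 2: w=[0.2508, 0.2508, 0.1378, 0.1378, 0.0875, 0.0875, 0.0193, 0.0193, 0.0092]  mean=1.1874  Neff=5.5582  idx=[0, 0, 1, 1, 2, 3, 3, 5, 7]
step 3: w=[0.1365, 0.1365, 0.1365, 0.1365, 0.1108, 0.1108, 0.1108, 0.0877, 0.0338]  mean=1.1314  Neff=8.3184  idx=[0, 0, 1, 2, 3, 4, 5, 6, 7]

resampled_idx = [0, 0, 1, 2, 3, 4, 5, 6, 7]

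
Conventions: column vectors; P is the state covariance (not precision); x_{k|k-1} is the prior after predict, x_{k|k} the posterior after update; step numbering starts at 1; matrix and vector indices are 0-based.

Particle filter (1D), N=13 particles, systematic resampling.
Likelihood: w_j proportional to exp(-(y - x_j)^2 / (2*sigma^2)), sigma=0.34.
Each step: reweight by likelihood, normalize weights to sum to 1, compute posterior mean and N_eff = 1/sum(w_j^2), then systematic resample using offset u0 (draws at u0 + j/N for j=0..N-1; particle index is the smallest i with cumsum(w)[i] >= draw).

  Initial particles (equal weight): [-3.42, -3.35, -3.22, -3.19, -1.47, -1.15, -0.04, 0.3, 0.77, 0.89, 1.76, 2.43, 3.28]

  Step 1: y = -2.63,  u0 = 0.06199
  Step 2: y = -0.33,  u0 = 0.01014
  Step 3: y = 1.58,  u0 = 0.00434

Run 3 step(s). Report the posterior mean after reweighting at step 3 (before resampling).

post_mean = -3.1946

step 1: w=[0.1025, 0.1619, 0.3382, 0.3927, 0.0045, 0.0001, 0.0000, 0.0000, 0.0000, 0.0000, 0.0000, 0.0000, 0.0000]  mean=-3.2416  Neff=3.2749  idx=[0, 1, 1, 2, 2, 2, 2, 2, 3, 3, 3, 3, 3]
step 2: w=[0.0004, 0.0023, 0.0023, 0.0640, 0.0640, 0.0640, 0.0640, 0.0640, 0.1350, 0.1350, 0.1350, 0.1350, 0.1350]  mean=-3.2004  Neff=8.9596  idx=[3, 4, 5, 6, 7, 8, 9, 9, 10, 10, 11, 11, 12]
step 3: w=[0.0306, 0.0306, 0.0306, 0.0306, 0.0306, 0.1059, 0.1059, 0.1059, 0.1059, 0.1059, 0.1059, 0.1059, 0.1059]  mean=-3.1946  Neff=10.5968  idx=[0, 2, 5, 5, 6, 7, 7, 8, 9, 10, 10, 11, 12]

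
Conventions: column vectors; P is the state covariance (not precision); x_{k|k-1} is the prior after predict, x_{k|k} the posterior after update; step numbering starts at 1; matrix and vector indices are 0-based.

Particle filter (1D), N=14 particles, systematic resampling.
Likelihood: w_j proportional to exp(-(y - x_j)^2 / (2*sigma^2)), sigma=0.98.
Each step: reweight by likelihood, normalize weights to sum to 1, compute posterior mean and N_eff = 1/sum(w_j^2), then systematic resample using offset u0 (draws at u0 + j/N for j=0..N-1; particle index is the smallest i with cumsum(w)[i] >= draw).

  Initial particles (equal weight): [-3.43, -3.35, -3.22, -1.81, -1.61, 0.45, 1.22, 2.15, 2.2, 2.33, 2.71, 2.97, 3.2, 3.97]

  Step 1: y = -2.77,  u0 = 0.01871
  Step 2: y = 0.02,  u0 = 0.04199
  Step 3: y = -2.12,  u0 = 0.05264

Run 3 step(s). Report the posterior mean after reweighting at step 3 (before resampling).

step 1: w=[0.2180, 0.2296, 0.2461, 0.1693, 0.1357, 0.0012, 0.0001, 0.0000, 0.0000, 0.0000, 0.0000, 0.0000, 0.0000, 0.0000]  mean=-2.8336  Neff=4.8105  idx=[0, 0, 0, 1, 1, 1, 1, 2, 2, 2, 3, 3, 4, 4]
step 2: w=[0.0023, 0.0023, 0.0023, 0.0031, 0.0031, 0.0031, 0.0031, 0.0048, 0.0048, 0.0048, 0.1985, 0.1985, 0.2846, 0.2846]  mean=-1.7466  Neff=4.1493  idx=[10, 10, 10, 11, 11, 11, 12, 12, 12, 12, 13, 13, 13, 13]
step 3: w=[0.0749, 0.0749, 0.0749, 0.0749, 0.0749, 0.0749, 0.0688, 0.0688, 0.0688, 0.0688, 0.0688, 0.0688, 0.0688, 0.0688]  mean=-1.6999  Neff=13.9748  idx=[0, 1, 2, 3, 4, 5, 6, 7, 8, 9, 10, 11, 12, 13]

post_mean = -1.6999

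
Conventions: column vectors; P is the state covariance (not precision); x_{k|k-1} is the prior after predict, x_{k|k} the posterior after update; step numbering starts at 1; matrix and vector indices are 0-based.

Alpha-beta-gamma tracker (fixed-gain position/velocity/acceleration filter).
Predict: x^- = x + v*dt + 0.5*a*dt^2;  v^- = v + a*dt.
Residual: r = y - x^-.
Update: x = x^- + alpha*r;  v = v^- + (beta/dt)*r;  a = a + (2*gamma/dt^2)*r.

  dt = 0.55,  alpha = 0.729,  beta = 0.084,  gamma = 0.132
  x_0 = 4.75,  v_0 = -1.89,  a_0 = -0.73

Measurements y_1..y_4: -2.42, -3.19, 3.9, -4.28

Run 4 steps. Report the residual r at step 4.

step 1: x_pred=3.6001  r=-6.0201  x^+=-0.7886  v^+=-3.2109  a^+=-5.9839
step 2: x_pred=-3.4596  r=0.2696  x^+=-3.2631  v^+=-6.4609  a^+=-5.7486
step 3: x_pred=-7.6860  r=11.5860  x^+=0.7602  v^+=-7.8531  a^+=4.3629
step 4: x_pred=-2.8991  r=-1.3809  x^+=-3.9058  v^+=-5.6644  a^+=3.1578

resid = -1.3809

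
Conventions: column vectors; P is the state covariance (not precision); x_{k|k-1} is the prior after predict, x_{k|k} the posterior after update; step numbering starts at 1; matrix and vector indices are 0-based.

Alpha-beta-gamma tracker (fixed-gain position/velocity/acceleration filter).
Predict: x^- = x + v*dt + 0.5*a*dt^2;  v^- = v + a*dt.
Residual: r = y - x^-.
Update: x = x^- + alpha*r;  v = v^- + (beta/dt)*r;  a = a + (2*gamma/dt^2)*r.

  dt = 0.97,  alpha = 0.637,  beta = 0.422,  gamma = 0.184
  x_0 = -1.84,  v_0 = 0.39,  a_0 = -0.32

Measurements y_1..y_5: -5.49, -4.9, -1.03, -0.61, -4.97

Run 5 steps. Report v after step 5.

v_post = 2.1863

step 1: x_pred=-1.6122  r=-3.8778  x^+=-4.0824  v^+=-1.6074  a^+=-1.8366
step 2: x_pred=-6.5056  r=1.6056  x^+=-5.4828  v^+=-2.6904  a^+=-1.2087
step 3: x_pred=-8.6612  r=7.6312  x^+=-3.8001  v^+=-0.5429  a^+=1.7760
step 4: x_pred=-3.4912  r=2.8812  x^+=-1.6559  v^+=2.4333  a^+=2.9029
step 5: x_pred=2.0701  r=-7.0401  x^+=-2.4144  v^+=2.1863  a^+=0.1494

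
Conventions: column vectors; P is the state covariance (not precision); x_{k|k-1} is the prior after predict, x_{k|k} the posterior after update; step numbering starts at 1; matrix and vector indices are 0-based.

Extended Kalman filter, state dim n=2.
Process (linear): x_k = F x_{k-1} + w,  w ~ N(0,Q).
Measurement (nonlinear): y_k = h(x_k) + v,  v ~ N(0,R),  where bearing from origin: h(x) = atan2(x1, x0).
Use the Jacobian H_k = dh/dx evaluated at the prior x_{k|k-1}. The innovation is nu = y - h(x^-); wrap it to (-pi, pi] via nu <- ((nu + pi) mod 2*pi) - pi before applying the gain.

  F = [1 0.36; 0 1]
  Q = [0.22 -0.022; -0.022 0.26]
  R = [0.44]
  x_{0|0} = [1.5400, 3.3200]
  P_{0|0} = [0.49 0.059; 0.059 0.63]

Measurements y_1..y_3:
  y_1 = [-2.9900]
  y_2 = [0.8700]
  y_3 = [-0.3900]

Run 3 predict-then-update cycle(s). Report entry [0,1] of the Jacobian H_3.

H_jac[0,1] = 0.1288

step 1: x^-=[2.7352, 3.3200]  P^-=[0.8341 0.2638; 0.2638 0.8900]  H_jac=[-0.1794 0.1478]  S=[0.4723]  K=[-0.2343; 0.1783]  nu=[2.4115]  x^+=[2.1702, 3.7500]  P^+=[0.8082 0.2835; 0.2835 0.8750]
step 2: x^-=[3.5202, 3.7500]  P^-=[1.3457 0.5765; 0.5765 1.1350]  H_jac=[-0.1418 0.1331]  S=[0.4654]  K=[-0.2451; 0.1489]  nu=[0.0530]  x^+=[3.5072, 3.7579]  P^+=[1.3178 0.5935; 0.5935 1.1247]
step 3: x^-=[4.8600, 3.7579]  P^-=[2.1109 0.9764; 0.9764 1.3847]  H_jac=[-0.0996 0.1288]  S=[0.4588]  K=[-0.1840; 0.1767]  nu=[-1.0482]  x^+=[5.0530, 3.5727]  P^+=[2.0953 0.9913; 0.9913 1.3703]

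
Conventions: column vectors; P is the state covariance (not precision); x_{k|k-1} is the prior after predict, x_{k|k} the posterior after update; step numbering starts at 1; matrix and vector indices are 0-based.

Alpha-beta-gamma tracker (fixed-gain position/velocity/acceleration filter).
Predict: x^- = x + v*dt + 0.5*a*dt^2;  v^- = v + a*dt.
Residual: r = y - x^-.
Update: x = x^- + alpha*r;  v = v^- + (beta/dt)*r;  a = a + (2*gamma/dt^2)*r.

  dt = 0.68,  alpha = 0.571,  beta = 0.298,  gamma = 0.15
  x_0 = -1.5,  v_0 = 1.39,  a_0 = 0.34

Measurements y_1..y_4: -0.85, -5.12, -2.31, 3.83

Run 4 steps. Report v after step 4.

v_post = 0.0744

step 1: x_pred=-0.4762  r=-0.3738  x^+=-0.6896  v^+=1.4574  a^+=0.0975
step 2: x_pred=0.3239  r=-5.4439  x^+=-2.7846  v^+=-0.8620  a^+=-3.4345
step 3: x_pred=-4.1648  r=1.8548  x^+=-3.1057  v^+=-2.3847  a^+=-2.2311
step 4: x_pred=-5.2431  r=9.0731  x^+=-0.0624  v^+=0.0744  a^+=3.6554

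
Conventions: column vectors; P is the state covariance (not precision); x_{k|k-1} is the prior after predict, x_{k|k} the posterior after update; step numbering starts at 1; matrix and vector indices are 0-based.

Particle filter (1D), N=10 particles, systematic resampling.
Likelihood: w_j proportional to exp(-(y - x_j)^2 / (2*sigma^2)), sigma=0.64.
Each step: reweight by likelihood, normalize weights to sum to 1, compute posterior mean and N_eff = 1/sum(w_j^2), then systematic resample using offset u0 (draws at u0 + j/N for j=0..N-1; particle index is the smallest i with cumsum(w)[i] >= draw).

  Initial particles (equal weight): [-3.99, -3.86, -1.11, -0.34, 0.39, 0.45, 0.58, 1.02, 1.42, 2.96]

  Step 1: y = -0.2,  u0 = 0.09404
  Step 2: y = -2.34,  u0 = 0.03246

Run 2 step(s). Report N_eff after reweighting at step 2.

N_eff = 1.3051

step 1: w=[0.0000, 0.0000, 0.1113, 0.2986, 0.1999, 0.1826, 0.1455, 0.0497, 0.0124, 0.0000]  mean=0.0878  Neff=5.0344  idx=[2, 3, 3, 3, 4, 4, 5, 6, 6, 8]
step 2: w=[0.8723, 0.0419, 0.0419, 0.0419, 0.0006, 0.0006, 0.0004, 0.0002, 0.0002, 0.0000]  mean=-1.0102  Neff=1.3051  idx=[0, 0, 0, 0, 0, 0, 0, 0, 0, 2]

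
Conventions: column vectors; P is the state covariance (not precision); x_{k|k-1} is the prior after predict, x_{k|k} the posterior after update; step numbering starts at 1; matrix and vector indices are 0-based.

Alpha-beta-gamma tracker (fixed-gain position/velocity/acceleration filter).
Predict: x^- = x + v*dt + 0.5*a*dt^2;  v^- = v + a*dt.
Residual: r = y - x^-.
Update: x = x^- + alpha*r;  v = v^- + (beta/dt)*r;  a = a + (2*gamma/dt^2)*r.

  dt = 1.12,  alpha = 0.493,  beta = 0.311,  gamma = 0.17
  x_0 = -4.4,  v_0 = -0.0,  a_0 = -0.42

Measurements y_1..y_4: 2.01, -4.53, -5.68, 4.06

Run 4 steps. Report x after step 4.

step 1: x_pred=-4.6634  r=6.6734  x^+=-1.3734  v^+=1.3827  a^+=1.3888
step 2: x_pred=1.0462  r=-5.5762  x^+=-1.7029  v^+=1.3897  a^+=-0.1226
step 3: x_pred=-0.2233  r=-5.4567  x^+=-2.9134  v^+=-0.2628  a^+=-1.6016
step 4: x_pred=-4.2123  r=8.2723  x^+=-0.1341  v^+=0.2404  a^+=0.6405

x_post = -0.1341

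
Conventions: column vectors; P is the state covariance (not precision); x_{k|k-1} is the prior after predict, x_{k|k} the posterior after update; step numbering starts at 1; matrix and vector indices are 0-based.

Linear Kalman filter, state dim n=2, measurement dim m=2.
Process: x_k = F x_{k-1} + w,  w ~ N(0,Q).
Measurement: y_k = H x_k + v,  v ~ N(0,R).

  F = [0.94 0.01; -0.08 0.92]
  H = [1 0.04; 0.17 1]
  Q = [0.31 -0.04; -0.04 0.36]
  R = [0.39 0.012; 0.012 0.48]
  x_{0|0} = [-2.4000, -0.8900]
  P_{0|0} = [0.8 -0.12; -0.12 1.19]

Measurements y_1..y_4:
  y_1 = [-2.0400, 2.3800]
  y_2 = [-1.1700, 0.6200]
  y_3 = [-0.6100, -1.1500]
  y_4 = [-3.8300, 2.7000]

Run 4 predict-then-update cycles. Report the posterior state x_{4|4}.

x_post = [-2.6132, 1.8813]

step 1: x^-=[-2.2649, -0.6268]  P^-=[1.0147 -0.1929; -0.1929 1.3900]  S=[1.3915 0.0459; 0.0459 1.8337]  K=[0.7246 -0.0293; -0.1232 0.7432]  nu=[0.2500, 3.3918]  x^+=[-2.1830, 1.8633]  P^+=[0.2844 -0.0537; -0.0537 0.3644]
step 2: x^-=[-2.0334, 1.8888]  P^-=[0.5603 -0.1044; -0.1044 0.6781]  S=[0.9431 0.0292; 0.0292 1.1388]  K=[0.5905 -0.0232; -0.1000 0.5825]  nu=[0.7878, -0.9232]  x^+=[-1.5468, 1.2723]  P^+=[0.2317 -0.0435; -0.0435 0.2858]
step 3: x^-=[-1.4412, 1.2943]  P^-=[0.5140 -0.0923; -0.0923 0.6098]  S=[0.8976 0.0308; 0.0308 1.0732]  K=[0.5692 -0.0210; -0.0948 0.5562]  nu=[0.7795, -2.1993]  x^+=[-0.9514, -0.0029]  P^+=[0.2234 -0.0412; -0.0412 0.2729]
step 4: x^-=[-0.8944, 0.0734]  P^-=[0.5066 -0.0899; -0.0899 0.5985]  S=[0.8904 0.0316; 0.0316 1.0625]  K=[0.5657 -0.0203; -0.0936 0.5516]  nu=[-2.9386, 2.7786]  x^+=[-2.6132, 1.8813]  P^+=[0.2220 -0.0407; -0.0407 0.2706]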